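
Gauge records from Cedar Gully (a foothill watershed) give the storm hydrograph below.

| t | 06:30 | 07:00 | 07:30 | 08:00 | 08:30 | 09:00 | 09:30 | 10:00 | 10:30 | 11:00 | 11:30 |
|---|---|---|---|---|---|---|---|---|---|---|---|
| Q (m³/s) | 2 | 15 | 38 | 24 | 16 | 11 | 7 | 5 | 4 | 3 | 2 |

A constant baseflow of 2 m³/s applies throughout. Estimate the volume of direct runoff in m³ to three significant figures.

Direct-runoff ordinates (Q − Q_b): 0.0, 13.0, 36.0, 22.0, 14.0, 9.0, 5.0, 3.0, 2.0, 1.0, 0.0 m³/s.
ΣQ_DR = 105.0 m³/s.
With Δt = 0.5 h = 1800 s, V = ΣQ_DR · Δt = 105.0 × 1800 = 1.89 × 10^5 m³.

V ≈ 1.89 × 10^5 m³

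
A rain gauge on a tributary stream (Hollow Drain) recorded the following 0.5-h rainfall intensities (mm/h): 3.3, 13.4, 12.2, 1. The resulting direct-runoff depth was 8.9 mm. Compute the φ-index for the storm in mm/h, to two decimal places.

Only the 2 blocks with intensity above φ contribute runoff: 13.4, 12.2 mm/h.
Σ(I−φ)·Δt = d  ⇒  (13.4+12.2 − 2φ)·0.5 = 8.9
φ = (25.60 − 8.9/0.5) / 2 = 3.90 mm/h.

φ ≈ 3.90 mm/h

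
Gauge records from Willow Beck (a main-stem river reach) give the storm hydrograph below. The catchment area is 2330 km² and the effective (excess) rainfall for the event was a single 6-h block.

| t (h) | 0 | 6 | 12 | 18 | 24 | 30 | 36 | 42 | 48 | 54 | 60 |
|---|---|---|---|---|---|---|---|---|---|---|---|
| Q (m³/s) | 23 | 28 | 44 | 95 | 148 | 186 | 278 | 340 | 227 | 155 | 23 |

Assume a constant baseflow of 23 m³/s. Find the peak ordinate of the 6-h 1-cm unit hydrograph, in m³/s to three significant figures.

Direct runoff: 0.0, 5.0, 21.0, 72.0, 125.0, 163.0, 255.0, 317.0, 204.0, 132.0, 0.0 m³/s; ΣQ_DR = 1294 m³/s, peak = 317.0 m³/s.
Runoff depth d = ΣQ_DR·Δt / A = 1294 × 21600 / (2330 km²) = 12.00 mm.
The 1-cm UH is the DRH scaled by (10 mm)/d, so U_p = 317.0 × 10/12.00 = 264 m³/s.

U_p ≈ 264 m³/s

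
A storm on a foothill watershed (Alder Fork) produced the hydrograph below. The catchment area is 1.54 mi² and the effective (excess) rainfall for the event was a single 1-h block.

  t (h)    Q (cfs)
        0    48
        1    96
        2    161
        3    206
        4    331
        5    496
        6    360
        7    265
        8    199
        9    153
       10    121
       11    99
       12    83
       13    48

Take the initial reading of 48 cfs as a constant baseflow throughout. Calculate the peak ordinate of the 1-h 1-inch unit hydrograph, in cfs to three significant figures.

U_p ≈ 223 cfs

Direct runoff: 0.0, 48.0, 113.0, 158.0, 283.0, 448.0, 312.0, 217.0, 151.0, 105.0, 73.0, 51.0, 35.0, 0.0 cfs; ΣQ_DR = 1994 cfs, peak = 448.0 cfs.
Runoff depth d = ΣQ_DR·Δt / A = 1994 × 3600 / (1.54 mi²) = 2.006 in.
The 1-inch UH is the DRH scaled by (1 in)/d, so U_p = 448.0 × 1/2.006 = 223 cfs.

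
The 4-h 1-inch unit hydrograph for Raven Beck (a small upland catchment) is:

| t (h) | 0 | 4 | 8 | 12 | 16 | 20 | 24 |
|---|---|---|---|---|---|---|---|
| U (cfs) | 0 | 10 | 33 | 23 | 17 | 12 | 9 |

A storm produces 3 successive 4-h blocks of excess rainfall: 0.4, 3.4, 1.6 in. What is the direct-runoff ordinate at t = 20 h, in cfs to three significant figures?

Q ≈ 99.4 cfs

By discrete convolution, Q_j = Σ (P_i / 1 in) · U_{j−i}.
At t = 20 h (j=5): Q = (0.4/1)·12 + (3.4/1)·17 + (1.6/1)·23 = 99.4 cfs.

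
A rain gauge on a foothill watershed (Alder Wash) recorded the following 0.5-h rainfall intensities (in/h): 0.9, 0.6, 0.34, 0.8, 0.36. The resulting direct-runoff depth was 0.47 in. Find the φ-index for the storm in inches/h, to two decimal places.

Only the 3 blocks with intensity above φ contribute runoff: 0.9, 0.6, 0.8 in/h.
Σ(I−φ)·Δt = d  ⇒  (0.9+0.6+0.8 − 3φ)·0.5 = 0.47
φ = (2.300 − 0.47/0.5) / 3 = 0.45 in/h.

φ ≈ 0.45 in/h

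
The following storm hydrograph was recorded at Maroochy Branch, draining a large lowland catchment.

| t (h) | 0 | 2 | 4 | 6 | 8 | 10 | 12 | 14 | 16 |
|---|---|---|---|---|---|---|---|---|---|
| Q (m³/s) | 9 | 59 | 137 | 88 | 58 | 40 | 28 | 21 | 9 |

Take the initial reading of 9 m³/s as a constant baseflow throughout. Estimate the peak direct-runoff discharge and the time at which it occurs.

Q_p = 128.0 m³/s at t = 4 h

Subtracting baseflow gives direct-runoff ordinates: 0.0, 50.0, 128.0, 79.0, 49.0, 31.0, 19.0, 12.0, 0.0 m³/s.
The maximum is 128.0 m³/s, occurring at the reading for t = 4 h.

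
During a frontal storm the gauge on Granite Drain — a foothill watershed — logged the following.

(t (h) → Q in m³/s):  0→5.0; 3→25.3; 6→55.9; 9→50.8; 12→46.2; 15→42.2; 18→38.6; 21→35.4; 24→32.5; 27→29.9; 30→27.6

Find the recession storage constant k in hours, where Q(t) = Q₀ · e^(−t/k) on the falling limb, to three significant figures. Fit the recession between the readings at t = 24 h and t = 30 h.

k ≈ 36.7 h

On the falling limb, Q drops from 32.5 to 27.6 m³/s between t = 24 h and t = 30 h (Δt = 6 h).
k = −Δt / ln(Q₂/Q₁) = −6 / ln(27.6/32.5) = 36.7 h.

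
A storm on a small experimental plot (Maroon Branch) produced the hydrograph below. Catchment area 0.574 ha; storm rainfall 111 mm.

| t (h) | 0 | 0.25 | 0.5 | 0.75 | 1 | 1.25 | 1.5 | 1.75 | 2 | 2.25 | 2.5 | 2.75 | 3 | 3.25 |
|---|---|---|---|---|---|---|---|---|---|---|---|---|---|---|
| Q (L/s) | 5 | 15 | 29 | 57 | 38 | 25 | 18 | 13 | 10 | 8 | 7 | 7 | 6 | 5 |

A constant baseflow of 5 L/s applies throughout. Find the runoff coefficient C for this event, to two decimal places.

C ≈ 0.24

ΣQ_DR = 173.0 L/s; V = ΣQ_DR·Δt = 1.557 × 10^5 L.
Runoff depth d = V / A = 27.13 mm.
C = d / P = 27.13 / 111 = 0.24.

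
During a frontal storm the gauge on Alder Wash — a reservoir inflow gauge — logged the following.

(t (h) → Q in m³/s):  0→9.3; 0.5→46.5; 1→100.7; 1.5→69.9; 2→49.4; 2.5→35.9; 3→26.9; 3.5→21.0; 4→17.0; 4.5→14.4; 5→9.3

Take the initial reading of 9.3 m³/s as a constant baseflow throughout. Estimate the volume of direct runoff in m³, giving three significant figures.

Direct-runoff ordinates (Q − Q_b): 0.0, 37.2, 91.4, 60.6, 40.1, 26.6, 17.6, 11.7, 7.7, 5.1, 0.0 m³/s.
ΣQ_DR = 298.0 m³/s.
With Δt = 0.5 h = 1800 s, V = ΣQ_DR · Δt = 298.0 × 1800 = 5.36 × 10^5 m³.

V ≈ 5.36 × 10^5 m³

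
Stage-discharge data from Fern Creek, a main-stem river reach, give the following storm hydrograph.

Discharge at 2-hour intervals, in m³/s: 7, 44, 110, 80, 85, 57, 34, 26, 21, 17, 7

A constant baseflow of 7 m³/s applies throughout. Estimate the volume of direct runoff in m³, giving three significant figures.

Direct-runoff ordinates (Q − Q_b): 0.0, 37.0, 103.0, 73.0, 78.0, 50.0, 27.0, 19.0, 14.0, 10.0, 0.0 m³/s.
ΣQ_DR = 411.0 m³/s.
With Δt = 2 h = 7200 s, V = ΣQ_DR · Δt = 411.0 × 7200 = 2.96 × 10^6 m³.

V ≈ 2.96 × 10^6 m³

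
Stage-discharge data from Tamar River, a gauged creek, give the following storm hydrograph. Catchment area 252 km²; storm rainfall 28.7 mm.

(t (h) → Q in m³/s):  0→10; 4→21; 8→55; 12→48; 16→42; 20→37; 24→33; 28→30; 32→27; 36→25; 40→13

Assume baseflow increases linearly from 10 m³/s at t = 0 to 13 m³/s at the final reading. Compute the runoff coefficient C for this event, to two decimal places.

ΣQ_DR = 214.5 m³/s; V = ΣQ_DR·Δt = 3.089 × 10^6 m³.
Runoff depth d = V / A = 12.26 mm.
C = d / P = 12.26 / 28.7 = 0.43.

C ≈ 0.43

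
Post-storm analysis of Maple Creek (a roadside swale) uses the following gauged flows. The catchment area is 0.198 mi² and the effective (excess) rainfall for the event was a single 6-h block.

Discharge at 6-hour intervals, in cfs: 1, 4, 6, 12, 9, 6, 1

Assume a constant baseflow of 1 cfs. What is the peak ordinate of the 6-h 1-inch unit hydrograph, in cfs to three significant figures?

U_p ≈ 7.32 cfs

Direct runoff: 0.0, 3.0, 5.0, 11.0, 8.0, 5.0, 0.0 cfs; ΣQ_DR = 32.00 cfs, peak = 11.0 cfs.
Runoff depth d = ΣQ_DR·Δt / A = 32.00 × 21600 / (0.198 mi²) = 1.503 in.
The 1-inch UH is the DRH scaled by (1 in)/d, so U_p = 11.0 × 1/1.503 = 7.32 cfs.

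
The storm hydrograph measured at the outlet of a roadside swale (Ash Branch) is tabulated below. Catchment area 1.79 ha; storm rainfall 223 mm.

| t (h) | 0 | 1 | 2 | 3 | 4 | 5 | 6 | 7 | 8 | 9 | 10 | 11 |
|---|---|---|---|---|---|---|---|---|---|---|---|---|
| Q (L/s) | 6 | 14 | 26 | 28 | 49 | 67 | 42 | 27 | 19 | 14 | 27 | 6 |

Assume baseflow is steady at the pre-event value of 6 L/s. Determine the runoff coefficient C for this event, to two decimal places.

ΣQ_DR = 253.0 L/s; V = ΣQ_DR·Δt = 9.108 × 10^5 L.
Runoff depth d = V / A = 50.88 mm.
C = d / P = 50.88 / 223 = 0.23.

C ≈ 0.23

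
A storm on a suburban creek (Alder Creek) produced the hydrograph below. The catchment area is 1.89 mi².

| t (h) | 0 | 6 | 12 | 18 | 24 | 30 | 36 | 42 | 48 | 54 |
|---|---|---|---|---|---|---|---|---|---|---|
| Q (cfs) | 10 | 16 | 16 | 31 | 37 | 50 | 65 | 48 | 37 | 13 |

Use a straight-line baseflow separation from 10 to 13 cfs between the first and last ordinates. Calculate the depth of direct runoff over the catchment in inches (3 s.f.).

Direct runoff: 0.00, 5.67, 5.33, 20.00, 25.67, 38.33, 53.00, 35.67, 24.33, 0.00 cfs; ΣQ_DR = 208.0 cfs.
V = ΣQ_DR · Δt = 208.0 × 21600 s = 4.493 × 10^6 ft³.
Over A = 1.89 mi², depth = V / A = 1.02 in.

d ≈ 1.02 in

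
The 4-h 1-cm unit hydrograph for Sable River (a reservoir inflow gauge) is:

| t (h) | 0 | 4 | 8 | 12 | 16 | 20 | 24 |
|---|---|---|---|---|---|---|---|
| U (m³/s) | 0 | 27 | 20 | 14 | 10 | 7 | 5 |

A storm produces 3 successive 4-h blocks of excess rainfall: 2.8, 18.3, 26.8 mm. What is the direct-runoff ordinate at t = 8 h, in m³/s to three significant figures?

Q ≈ 55.0 m³/s

By discrete convolution, Q_j = Σ (P_i / 10 mm) · U_{j−i}.
At t = 8 h (j=2): Q = (2.8/10)·20 + (18.3/10)·27 + (26.8/10)·0 = 55.0 m³/s.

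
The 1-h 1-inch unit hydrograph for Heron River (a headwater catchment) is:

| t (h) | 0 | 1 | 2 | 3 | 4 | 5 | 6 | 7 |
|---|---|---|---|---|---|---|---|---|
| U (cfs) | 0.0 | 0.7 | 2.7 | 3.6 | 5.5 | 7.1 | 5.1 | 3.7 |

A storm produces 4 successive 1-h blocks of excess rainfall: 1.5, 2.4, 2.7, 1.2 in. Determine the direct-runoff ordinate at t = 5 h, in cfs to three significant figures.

Q ≈ 36.8 cfs

By discrete convolution, Q_j = Σ (P_i / 1 in) · U_{j−i}.
At t = 5 h (j=5): Q = (1.5/1)·7.1 + (2.4/1)·5.5 + (2.7/1)·3.6 + (1.2/1)·2.7 = 36.8 cfs.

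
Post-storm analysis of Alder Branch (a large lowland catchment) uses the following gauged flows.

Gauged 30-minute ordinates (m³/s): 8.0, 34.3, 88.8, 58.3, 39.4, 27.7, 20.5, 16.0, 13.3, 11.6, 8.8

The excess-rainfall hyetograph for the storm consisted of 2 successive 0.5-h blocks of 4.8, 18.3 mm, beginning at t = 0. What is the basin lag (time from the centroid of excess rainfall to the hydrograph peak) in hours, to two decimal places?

t_L ≈ 0.35 h

Centroid of excess rainfall: t_c = Σ P_i·t̄_i / ΣP_i = 0.6461 h (block centres at 0.25, 0.75 h).
Hydrograph peak occurs at t = 1 h, so basin lag t_L = 1 − 0.6461 = 0.35 h.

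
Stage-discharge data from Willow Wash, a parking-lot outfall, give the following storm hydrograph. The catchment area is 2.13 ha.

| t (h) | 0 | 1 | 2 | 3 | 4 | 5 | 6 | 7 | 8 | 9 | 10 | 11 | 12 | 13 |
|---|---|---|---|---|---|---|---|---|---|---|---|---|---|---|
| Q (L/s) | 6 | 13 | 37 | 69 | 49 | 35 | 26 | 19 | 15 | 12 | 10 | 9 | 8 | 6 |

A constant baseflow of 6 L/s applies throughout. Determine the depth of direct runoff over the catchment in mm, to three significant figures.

d ≈ 38.9 mm

Direct runoff: 0.0, 7.0, 31.0, 63.0, 43.0, 29.0, 20.0, 13.0, 9.0, 6.0, 4.0, 3.0, 2.0, 0.0 L/s; ΣQ_DR = 230.0 L/s.
V = ΣQ_DR · Δt = 230.0 × 3600 s = 8.280 × 10^5 L.
Over A = 2.13 ha, depth = V / A = 38.9 mm.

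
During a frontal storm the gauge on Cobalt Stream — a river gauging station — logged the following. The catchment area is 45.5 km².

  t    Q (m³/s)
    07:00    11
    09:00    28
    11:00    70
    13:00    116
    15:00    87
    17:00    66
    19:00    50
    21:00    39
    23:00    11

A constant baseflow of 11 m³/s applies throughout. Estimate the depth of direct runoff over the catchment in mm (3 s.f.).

Direct runoff: 0.0, 17.0, 59.0, 105.0, 76.0, 55.0, 39.0, 28.0, 0.0 m³/s; ΣQ_DR = 379.0 m³/s.
V = ΣQ_DR · Δt = 379.0 × 7200 s = 2.729 × 10^6 m³.
Over A = 45.5 km², depth = V / A = 60.0 mm.

d ≈ 60.0 mm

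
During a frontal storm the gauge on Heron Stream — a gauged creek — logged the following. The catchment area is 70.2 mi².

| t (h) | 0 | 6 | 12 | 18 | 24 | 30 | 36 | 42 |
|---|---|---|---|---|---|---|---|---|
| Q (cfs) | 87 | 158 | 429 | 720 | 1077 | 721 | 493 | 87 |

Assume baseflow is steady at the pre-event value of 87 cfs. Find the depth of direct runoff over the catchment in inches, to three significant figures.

d ≈ 0.407 in

Direct runoff: 0.0, 71.0, 342.0, 633.0, 990.0, 634.0, 406.0, 0.0 cfs; ΣQ_DR = 3076 cfs.
V = ΣQ_DR · Δt = 3076 × 21600 s = 6.644 × 10^7 ft³.
Over A = 70.2 mi², depth = V / A = 0.407 in.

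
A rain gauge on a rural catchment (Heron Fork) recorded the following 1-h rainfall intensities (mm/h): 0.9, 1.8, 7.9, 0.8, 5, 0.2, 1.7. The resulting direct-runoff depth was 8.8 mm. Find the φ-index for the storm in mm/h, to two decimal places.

Only the 2 blocks with intensity above φ contribute runoff: 7.9, 5 mm/h.
Σ(I−φ)·Δt = d  ⇒  (7.9+5 − 2φ)·1 = 8.8
φ = (12.90 − 8.8/1) / 2 = 2.05 mm/h.

φ ≈ 2.05 mm/h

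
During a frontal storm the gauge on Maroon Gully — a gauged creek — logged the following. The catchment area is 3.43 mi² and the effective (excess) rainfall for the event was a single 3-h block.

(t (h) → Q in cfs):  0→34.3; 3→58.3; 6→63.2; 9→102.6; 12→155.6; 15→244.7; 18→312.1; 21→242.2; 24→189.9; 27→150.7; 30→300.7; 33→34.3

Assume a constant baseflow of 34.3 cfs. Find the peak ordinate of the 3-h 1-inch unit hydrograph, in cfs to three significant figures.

Direct runoff: 0.0, 24.0, 28.9, 68.3, 121.3, 210.4, 277.8, 207.9, 155.6, 116.4, 266.4, 0.0 cfs; ΣQ_DR = 1477 cfs, peak = 277.8 cfs.
Runoff depth d = ΣQ_DR·Δt / A = 1477 × 10800 / (3.43 mi²) = 2.002 in.
The 1-inch UH is the DRH scaled by (1 in)/d, so U_p = 277.8 × 1/2.002 = 139 cfs.

U_p ≈ 139 cfs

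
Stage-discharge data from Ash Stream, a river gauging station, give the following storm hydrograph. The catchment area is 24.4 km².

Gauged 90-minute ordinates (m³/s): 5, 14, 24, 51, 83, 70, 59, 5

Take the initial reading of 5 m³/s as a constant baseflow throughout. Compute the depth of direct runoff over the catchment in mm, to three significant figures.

Direct runoff: 0.0, 9.0, 19.0, 46.0, 78.0, 65.0, 54.0, 0.0 m³/s; ΣQ_DR = 271.0 m³/s.
V = ΣQ_DR · Δt = 271.0 × 5400 s = 1.463 × 10^6 m³.
Over A = 24.4 km², depth = V / A = 60.0 mm.

d ≈ 60.0 mm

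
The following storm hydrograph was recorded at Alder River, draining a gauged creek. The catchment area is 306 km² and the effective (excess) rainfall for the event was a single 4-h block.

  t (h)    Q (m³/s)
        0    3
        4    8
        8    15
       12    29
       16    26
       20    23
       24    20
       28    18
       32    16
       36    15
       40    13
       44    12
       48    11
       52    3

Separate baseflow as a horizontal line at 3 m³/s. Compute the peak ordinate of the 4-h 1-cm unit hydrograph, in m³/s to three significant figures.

U_p ≈ 32.5 m³/s

Direct runoff: 0.0, 5.0, 12.0, 26.0, 23.0, 20.0, 17.0, 15.0, 13.0, 12.0, 10.0, 9.0, 8.0, 0.0 m³/s; ΣQ_DR = 170.0 m³/s, peak = 26.0 m³/s.
Runoff depth d = ΣQ_DR·Δt / A = 170.0 × 14400 / (306 km²) = 8.000 mm.
The 1-cm UH is the DRH scaled by (10 mm)/d, so U_p = 26.0 × 10/8.000 = 32.5 m³/s.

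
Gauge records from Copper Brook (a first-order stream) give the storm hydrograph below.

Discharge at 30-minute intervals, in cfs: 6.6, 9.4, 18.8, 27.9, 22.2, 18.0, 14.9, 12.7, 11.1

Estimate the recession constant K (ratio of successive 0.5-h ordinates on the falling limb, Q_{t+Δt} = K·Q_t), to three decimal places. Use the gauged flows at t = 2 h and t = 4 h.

Using the recession-limb readings at t = 2 h and t = 4 h: Q falls from 22.2 to 11.1 cfs over 4 intervals.
K = (Q₂/Q₁)^(1/4) = (11.1/22.2)^(1/4) = 0.841.

K ≈ 0.841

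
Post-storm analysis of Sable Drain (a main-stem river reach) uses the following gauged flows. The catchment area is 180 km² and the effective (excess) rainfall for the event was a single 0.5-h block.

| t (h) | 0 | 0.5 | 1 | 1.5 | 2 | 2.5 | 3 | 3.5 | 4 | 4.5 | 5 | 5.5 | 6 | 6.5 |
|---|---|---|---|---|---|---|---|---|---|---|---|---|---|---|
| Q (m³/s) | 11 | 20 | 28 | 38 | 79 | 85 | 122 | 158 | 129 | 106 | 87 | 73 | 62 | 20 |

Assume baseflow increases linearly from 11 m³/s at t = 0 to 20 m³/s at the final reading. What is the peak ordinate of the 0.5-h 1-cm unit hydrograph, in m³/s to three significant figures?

Direct runoff: 0.00, 8.31, 15.62, 24.92, 65.23, 70.54, 106.85, 142.15, 112.46, 88.77, 69.08, 54.38, 42.69, 0.00 m³/s; ΣQ_DR = 801.0 m³/s, peak = 142.15 m³/s.
Runoff depth d = ΣQ_DR·Δt / A = 801.0 × 1800 / (180 km²) = 8.010 mm.
The 1-cm UH is the DRH scaled by (10 mm)/d, so U_p = 142.15 × 10/8.010 = 177 m³/s.

U_p ≈ 177 m³/s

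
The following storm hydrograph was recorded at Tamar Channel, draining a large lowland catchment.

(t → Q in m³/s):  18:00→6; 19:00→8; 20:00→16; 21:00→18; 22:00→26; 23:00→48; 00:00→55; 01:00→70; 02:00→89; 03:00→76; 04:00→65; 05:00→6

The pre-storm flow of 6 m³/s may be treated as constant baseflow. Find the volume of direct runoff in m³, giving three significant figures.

V ≈ 1.48 × 10^6 m³

Direct-runoff ordinates (Q − Q_b): 0.0, 2.0, 10.0, 12.0, 20.0, 42.0, 49.0, 64.0, 83.0, 70.0, 59.0, 0.0 m³/s.
ΣQ_DR = 411.0 m³/s.
With Δt = 1 h = 3600 s, V = ΣQ_DR · Δt = 411.0 × 3600 = 1.48 × 10^6 m³.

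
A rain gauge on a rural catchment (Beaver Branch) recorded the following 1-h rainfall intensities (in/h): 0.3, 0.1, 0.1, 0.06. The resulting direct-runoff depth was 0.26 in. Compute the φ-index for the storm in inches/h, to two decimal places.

Only the 3 blocks with intensity above φ contribute runoff: 0.3, 0.1, 0.1 in/h.
Σ(I−φ)·Δt = d  ⇒  (0.3+0.1+0.1 − 3φ)·1 = 0.26
φ = (0.5000 − 0.26/1) / 3 = 0.08 in/h.

φ ≈ 0.08 in/h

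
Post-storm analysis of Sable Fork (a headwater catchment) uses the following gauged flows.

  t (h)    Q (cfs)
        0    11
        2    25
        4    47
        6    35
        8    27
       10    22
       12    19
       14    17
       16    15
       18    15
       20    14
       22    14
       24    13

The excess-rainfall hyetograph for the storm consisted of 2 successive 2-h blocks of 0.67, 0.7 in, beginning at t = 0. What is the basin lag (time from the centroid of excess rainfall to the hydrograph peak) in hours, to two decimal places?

Centroid of excess rainfall: t_c = Σ P_i·t̄_i / ΣP_i = 2.0219 h (block centres at 1, 3 h).
Hydrograph peak occurs at t = 4 h, so basin lag t_L = 4 − 2.0219 = 1.98 h.

t_L ≈ 1.98 h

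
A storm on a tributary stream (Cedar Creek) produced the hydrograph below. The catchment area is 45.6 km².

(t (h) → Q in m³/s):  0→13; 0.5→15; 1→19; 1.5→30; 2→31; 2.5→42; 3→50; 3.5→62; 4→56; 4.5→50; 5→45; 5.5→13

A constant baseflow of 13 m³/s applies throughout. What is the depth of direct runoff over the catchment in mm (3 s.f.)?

d ≈ 10.7 mm

Direct runoff: 0.0, 2.0, 6.0, 17.0, 18.0, 29.0, 37.0, 49.0, 43.0, 37.0, 32.0, 0.0 m³/s; ΣQ_DR = 270.0 m³/s.
V = ΣQ_DR · Δt = 270.0 × 1800 s = 4.860 × 10^5 m³.
Over A = 45.6 km², depth = V / A = 10.7 mm.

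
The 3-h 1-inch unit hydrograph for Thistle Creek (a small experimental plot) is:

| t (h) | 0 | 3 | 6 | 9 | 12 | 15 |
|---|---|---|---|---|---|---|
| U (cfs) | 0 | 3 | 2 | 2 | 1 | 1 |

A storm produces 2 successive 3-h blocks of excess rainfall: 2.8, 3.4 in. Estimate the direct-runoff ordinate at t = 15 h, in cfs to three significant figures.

By discrete convolution, Q_j = Σ (P_i / 1 in) · U_{j−i}.
At t = 15 h (j=5): Q = (2.8/1)·1 + (3.4/1)·1 = 6.20 cfs.

Q ≈ 6.20 cfs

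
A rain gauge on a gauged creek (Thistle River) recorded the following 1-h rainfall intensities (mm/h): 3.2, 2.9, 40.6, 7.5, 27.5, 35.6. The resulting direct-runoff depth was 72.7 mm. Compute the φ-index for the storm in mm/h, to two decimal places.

φ ≈ 10.33 mm/h

Only the 3 blocks with intensity above φ contribute runoff: 40.6, 27.5, 35.6 mm/h.
Σ(I−φ)·Δt = d  ⇒  (40.6+27.5+35.6 − 3φ)·1 = 72.7
φ = (103.7 − 72.7/1) / 3 = 10.33 mm/h.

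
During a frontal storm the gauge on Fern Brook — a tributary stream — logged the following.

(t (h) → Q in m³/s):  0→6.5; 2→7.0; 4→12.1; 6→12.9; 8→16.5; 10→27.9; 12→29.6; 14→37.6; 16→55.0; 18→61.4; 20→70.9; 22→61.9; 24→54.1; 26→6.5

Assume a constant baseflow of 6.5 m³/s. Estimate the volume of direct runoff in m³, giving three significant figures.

Direct-runoff ordinates (Q − Q_b): 0.0, 0.5, 5.6, 6.4, 10.0, 21.4, 23.1, 31.1, 48.5, 54.9, 64.4, 55.4, 47.6, 0.0 m³/s.
ΣQ_DR = 368.9 m³/s.
With Δt = 2 h = 7200 s, V = ΣQ_DR · Δt = 368.9 × 7200 = 2.66 × 10^6 m³.

V ≈ 2.66 × 10^6 m³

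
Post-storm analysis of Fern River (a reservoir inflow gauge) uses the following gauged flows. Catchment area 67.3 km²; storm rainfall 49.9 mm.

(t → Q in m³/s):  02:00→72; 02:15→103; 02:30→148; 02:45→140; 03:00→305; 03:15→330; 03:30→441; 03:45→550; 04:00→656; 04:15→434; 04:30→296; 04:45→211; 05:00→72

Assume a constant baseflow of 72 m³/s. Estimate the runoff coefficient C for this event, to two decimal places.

C ≈ 0.76

ΣQ_DR = 2822 m³/s; V = ΣQ_DR·Δt = 2.540 × 10^6 m³.
Runoff depth d = V / A = 37.74 mm.
C = d / P = 37.74 / 49.9 = 0.76.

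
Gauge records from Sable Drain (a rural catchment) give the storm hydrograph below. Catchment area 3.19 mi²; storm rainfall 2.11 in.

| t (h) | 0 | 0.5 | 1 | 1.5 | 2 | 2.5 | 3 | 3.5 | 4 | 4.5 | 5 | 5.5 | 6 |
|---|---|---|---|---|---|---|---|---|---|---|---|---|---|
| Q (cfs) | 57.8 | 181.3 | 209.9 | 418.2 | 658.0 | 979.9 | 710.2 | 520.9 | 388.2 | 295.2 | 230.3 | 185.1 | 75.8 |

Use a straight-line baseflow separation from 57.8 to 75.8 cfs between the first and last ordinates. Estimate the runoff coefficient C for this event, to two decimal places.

C ≈ 0.47

ΣQ_DR = 4042 cfs; V = ΣQ_DR·Δt = 7.276 × 10^6 ft³.
Runoff depth d = V / A = 0.9818 in.
C = d / P = 0.9818 / 2.11 = 0.47.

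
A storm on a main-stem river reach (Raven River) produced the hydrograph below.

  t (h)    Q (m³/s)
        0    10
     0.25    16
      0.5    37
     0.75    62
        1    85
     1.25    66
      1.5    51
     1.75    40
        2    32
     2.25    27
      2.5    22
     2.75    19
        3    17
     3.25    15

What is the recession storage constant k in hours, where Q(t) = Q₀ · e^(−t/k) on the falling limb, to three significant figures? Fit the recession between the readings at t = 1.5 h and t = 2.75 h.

k ≈ 1.27 h

On the falling limb, Q drops from 51 to 19 m³/s between t = 1.5 h and t = 2.75 h (Δt = 1.25 h).
k = −Δt / ln(Q₂/Q₁) = −1.25 / ln(19/51) = 1.27 h.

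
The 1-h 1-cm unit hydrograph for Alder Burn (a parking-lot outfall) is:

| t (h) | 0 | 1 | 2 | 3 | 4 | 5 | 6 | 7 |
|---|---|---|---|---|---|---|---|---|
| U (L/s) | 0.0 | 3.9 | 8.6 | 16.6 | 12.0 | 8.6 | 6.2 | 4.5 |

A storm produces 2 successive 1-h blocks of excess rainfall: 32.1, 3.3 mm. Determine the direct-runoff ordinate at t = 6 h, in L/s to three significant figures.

Q ≈ 22.7 L/s

By discrete convolution, Q_j = Σ (P_i / 10 mm) · U_{j−i}.
At t = 6 h (j=6): Q = (32.1/10)·6.2 + (3.3/10)·8.6 = 22.7 L/s.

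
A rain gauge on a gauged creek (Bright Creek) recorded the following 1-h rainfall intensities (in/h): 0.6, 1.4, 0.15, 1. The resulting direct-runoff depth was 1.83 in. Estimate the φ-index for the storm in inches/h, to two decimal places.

Only the 3 blocks with intensity above φ contribute runoff: 0.6, 1.4, 1 in/h.
Σ(I−φ)·Δt = d  ⇒  (0.6+1.4+1 − 3φ)·1 = 1.83
φ = (3.000 − 1.83/1) / 3 = 0.39 in/h.

φ ≈ 0.39 in/h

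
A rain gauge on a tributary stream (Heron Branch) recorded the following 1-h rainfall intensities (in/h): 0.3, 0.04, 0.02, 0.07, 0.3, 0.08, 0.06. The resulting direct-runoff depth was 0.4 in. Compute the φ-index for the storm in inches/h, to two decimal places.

φ ≈ 0.10 in/h

Only the 2 blocks with intensity above φ contribute runoff: 0.3, 0.3 in/h.
Σ(I−φ)·Δt = d  ⇒  (0.3+0.3 − 2φ)·1 = 0.4
φ = (0.6000 − 0.4/1) / 2 = 0.10 in/h.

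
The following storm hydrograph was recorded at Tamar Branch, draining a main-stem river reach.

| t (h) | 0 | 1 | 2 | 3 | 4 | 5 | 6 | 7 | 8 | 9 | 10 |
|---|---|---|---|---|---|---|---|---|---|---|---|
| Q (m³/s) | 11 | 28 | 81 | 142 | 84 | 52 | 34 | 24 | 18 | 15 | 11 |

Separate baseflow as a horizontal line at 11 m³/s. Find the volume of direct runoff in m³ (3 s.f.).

Direct-runoff ordinates (Q − Q_b): 0.0, 17.0, 70.0, 131.0, 73.0, 41.0, 23.0, 13.0, 7.0, 4.0, 0.0 m³/s.
ΣQ_DR = 379.0 m³/s.
With Δt = 1 h = 3600 s, V = ΣQ_DR · Δt = 379.0 × 3600 = 1.36 × 10^6 m³.

V ≈ 1.36 × 10^6 m³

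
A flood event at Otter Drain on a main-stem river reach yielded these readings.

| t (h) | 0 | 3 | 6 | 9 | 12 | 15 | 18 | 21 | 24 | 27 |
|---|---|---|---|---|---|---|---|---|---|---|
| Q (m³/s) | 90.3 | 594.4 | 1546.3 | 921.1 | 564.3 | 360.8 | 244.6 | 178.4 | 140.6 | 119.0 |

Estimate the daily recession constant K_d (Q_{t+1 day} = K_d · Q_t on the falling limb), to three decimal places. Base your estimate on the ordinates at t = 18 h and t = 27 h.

K_d ≈ 0.146

Between t = 18 h and t = 27 h the flow falls from 244.6 to 119.0 m³/s over 3×3 h = 9 h.
Per-interval ratio K = (119.0/244.6)^(1/3) = 0.7865; K_d = K^(24/3) = 0.146.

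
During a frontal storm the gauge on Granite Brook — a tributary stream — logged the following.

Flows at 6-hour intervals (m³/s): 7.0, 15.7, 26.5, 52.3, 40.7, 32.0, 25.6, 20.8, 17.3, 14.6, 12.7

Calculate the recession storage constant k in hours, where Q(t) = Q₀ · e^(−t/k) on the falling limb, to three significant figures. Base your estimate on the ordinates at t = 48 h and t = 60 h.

On the falling limb, Q drops from 17.3 to 12.7 m³/s between t = 48 h and t = 60 h (Δt = 12 h).
k = −Δt / ln(Q₂/Q₁) = −12 / ln(12.7/17.3) = 38.8 h.

k ≈ 38.8 h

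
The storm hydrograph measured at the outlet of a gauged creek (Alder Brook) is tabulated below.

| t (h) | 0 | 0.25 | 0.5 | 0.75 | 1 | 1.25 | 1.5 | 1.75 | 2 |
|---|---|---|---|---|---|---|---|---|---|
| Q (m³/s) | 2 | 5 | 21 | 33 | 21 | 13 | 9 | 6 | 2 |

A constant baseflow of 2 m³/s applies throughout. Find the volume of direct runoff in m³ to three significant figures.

Direct-runoff ordinates (Q − Q_b): 0.0, 3.0, 19.0, 31.0, 19.0, 11.0, 7.0, 4.0, 0.0 m³/s.
ΣQ_DR = 94.00 m³/s.
With Δt = 0.25 h = 900 s, V = ΣQ_DR · Δt = 94.00 × 900 = 84600 m³.

V ≈ 84600 m³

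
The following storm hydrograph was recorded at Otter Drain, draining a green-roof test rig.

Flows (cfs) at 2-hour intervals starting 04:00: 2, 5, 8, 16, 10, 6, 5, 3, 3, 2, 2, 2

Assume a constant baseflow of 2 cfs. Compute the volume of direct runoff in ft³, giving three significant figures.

Direct-runoff ordinates (Q − Q_b): 0.0, 3.0, 6.0, 14.0, 8.0, 4.0, 3.0, 1.0, 1.0, 0.0, 0.0, 0.0 cfs.
ΣQ_DR = 40.00 cfs.
With Δt = 2 h = 7200 s, V = ΣQ_DR · Δt = 40.00 × 7200 = 2.88 × 10^5 ft³.

V ≈ 2.88 × 10^5 ft³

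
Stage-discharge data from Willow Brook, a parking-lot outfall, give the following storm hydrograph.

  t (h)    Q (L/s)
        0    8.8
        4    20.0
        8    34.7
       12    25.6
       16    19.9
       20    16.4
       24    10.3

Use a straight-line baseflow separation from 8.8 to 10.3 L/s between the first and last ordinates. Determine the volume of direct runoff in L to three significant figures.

V ≈ 9.91 × 10^5 L

Direct-runoff ordinates (Q − Q_b): 0.00, 10.95, 25.40, 16.05, 10.10, 6.35, 0.00 L/s.
ΣQ_DR = 68.85 L/s.
With Δt = 4 h = 14400 s, V = ΣQ_DR · Δt = 68.85 × 14400 = 9.91 × 10^5 L.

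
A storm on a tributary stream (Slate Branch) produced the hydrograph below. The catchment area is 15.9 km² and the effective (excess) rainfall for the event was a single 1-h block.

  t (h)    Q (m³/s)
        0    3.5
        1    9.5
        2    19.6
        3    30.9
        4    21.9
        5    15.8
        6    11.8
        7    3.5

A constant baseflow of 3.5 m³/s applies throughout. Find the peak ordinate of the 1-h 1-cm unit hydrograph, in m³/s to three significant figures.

Direct runoff: 0.0, 6.0, 16.1, 27.4, 18.4, 12.3, 8.3, 0.0 m³/s; ΣQ_DR = 88.50 m³/s, peak = 27.4 m³/s.
Runoff depth d = ΣQ_DR·Δt / A = 88.50 × 3600 / (15.9 km²) = 20.04 mm.
The 1-cm UH is the DRH scaled by (10 mm)/d, so U_p = 27.4 × 10/20.04 = 13.7 m³/s.

U_p ≈ 13.7 m³/s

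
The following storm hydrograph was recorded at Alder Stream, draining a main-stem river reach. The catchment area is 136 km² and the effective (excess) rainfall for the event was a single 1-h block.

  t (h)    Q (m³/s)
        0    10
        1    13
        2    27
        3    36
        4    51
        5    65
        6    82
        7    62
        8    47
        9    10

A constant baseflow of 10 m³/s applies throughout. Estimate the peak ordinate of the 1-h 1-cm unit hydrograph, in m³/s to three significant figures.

Direct runoff: 0.0, 3.0, 17.0, 26.0, 41.0, 55.0, 72.0, 52.0, 37.0, 0.0 m³/s; ΣQ_DR = 303.0 m³/s, peak = 72.0 m³/s.
Runoff depth d = ΣQ_DR·Δt / A = 303.0 × 3600 / (136 km²) = 8.021 mm.
The 1-cm UH is the DRH scaled by (10 mm)/d, so U_p = 72.0 × 10/8.021 = 89.8 m³/s.

U_p ≈ 89.8 m³/s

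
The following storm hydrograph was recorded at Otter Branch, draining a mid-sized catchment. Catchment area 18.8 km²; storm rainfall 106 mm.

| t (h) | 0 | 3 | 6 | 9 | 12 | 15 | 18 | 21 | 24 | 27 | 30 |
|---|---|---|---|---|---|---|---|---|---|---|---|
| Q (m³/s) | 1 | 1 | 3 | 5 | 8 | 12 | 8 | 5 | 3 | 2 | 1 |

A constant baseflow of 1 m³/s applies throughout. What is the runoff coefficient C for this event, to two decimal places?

C ≈ 0.21

ΣQ_DR = 38.00 m³/s; V = ΣQ_DR·Δt = 4.104 × 10^5 m³.
Runoff depth d = V / A = 21.83 mm.
C = d / P = 21.83 / 106 = 0.21.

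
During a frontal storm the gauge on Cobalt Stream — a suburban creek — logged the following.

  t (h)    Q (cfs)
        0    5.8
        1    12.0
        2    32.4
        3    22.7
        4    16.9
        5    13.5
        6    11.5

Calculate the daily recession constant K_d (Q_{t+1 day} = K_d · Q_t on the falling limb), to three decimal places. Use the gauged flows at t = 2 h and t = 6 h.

Between t = 2 h and t = 6 h the flow falls from 32.4 to 11.5 cfs over 4×1 h = 4 h.
Per-interval ratio K = (11.5/32.4)^(1/4) = 0.7719; K_d = K^(24/1) = 0.002.

K_d ≈ 0.002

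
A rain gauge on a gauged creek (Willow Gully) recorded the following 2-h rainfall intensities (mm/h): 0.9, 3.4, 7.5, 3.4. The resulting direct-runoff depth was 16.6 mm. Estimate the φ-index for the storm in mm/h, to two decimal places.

Only the 3 blocks with intensity above φ contribute runoff: 3.4, 7.5, 3.4 mm/h.
Σ(I−φ)·Δt = d  ⇒  (3.4+7.5+3.4 − 3φ)·2 = 16.6
φ = (14.30 − 16.6/2) / 3 = 2.00 mm/h.

φ ≈ 2.00 mm/h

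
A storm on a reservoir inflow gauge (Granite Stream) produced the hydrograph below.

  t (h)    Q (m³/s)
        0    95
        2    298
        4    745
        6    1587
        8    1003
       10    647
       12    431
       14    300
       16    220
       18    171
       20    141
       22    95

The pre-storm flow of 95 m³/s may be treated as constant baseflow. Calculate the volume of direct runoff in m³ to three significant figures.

V ≈ 3.31 × 10^7 m³

Direct-runoff ordinates (Q − Q_b): 0.0, 203.0, 650.0, 1492.0, 908.0, 552.0, 336.0, 205.0, 125.0, 76.0, 46.0, 0.0 m³/s.
ΣQ_DR = 4593 m³/s.
With Δt = 2 h = 7200 s, V = ΣQ_DR · Δt = 4593 × 7200 = 3.31 × 10^7 m³.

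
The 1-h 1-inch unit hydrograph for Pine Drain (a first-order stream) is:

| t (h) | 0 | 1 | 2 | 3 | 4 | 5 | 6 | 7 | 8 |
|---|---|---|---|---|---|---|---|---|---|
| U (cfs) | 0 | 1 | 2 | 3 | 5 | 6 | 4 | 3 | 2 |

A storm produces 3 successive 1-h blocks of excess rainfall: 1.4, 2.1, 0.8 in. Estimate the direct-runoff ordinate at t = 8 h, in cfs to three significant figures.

Q ≈ 12.3 cfs

By discrete convolution, Q_j = Σ (P_i / 1 in) · U_{j−i}.
At t = 8 h (j=8): Q = (1.4/1)·2 + (2.1/1)·3 + (0.8/1)·4 = 12.3 cfs.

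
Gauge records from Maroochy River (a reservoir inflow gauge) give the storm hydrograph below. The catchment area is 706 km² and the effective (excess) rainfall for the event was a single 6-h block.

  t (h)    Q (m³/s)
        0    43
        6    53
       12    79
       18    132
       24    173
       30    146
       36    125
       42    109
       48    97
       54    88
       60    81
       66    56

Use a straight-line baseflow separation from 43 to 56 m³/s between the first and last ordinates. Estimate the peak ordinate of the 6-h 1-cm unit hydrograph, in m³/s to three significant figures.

U_p ≈ 69.6 m³/s

Direct runoff: 0.00, 8.82, 33.64, 85.45, 125.27, 97.09, 74.91, 57.73, 44.55, 34.36, 26.18, 0.00 m³/s; ΣQ_DR = 588.0 m³/s, peak = 125.27 m³/s.
Runoff depth d = ΣQ_DR·Δt / A = 588.0 × 21600 / (706 km²) = 17.99 mm.
The 1-cm UH is the DRH scaled by (10 mm)/d, so U_p = 125.27 × 10/17.99 = 69.6 m³/s.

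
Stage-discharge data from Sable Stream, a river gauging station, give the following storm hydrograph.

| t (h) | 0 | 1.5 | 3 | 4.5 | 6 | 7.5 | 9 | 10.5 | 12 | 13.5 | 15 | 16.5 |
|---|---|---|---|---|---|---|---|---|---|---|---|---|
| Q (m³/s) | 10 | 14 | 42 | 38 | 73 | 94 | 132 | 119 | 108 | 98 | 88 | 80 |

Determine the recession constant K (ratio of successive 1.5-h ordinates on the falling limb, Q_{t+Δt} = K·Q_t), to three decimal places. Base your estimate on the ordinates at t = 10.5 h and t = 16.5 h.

K ≈ 0.905

Using the recession-limb readings at t = 10.5 h and t = 16.5 h: Q falls from 119 to 80 m³/s over 4 intervals.
K = (Q₂/Q₁)^(1/4) = (80/119)^(1/4) = 0.905.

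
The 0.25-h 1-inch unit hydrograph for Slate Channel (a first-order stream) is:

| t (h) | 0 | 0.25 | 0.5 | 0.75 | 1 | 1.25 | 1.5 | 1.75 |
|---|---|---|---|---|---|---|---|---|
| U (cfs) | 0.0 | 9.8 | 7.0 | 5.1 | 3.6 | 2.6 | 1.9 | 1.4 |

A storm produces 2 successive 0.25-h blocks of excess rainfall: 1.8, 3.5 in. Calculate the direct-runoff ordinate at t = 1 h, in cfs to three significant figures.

By discrete convolution, Q_j = Σ (P_i / 1 in) · U_{j−i}.
At t = 1 h (j=4): Q = (1.8/1)·3.6 + (3.5/1)·5.1 = 24.3 cfs.

Q ≈ 24.3 cfs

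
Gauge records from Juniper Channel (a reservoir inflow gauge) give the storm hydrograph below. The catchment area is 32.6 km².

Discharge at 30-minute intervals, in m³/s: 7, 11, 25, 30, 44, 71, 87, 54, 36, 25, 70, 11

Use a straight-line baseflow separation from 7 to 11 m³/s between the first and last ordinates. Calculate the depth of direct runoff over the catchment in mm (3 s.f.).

Direct runoff: 0.00, 3.64, 17.27, 21.91, 35.55, 62.18, 77.82, 44.45, 26.09, 14.73, 59.36, 0.00 m³/s; ΣQ_DR = 363.0 m³/s.
V = ΣQ_DR · Δt = 363.0 × 1800 s = 6.534 × 10^5 m³.
Over A = 32.6 km², depth = V / A = 20.0 mm.

d ≈ 20.0 mm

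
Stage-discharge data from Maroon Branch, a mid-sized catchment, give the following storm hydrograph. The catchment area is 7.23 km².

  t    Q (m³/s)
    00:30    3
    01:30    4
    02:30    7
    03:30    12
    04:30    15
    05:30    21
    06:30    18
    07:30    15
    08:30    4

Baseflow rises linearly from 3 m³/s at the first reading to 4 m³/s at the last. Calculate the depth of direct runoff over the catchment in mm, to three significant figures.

Direct runoff: 0.00, 0.88, 3.75, 8.62, 11.50, 17.38, 14.25, 11.12, 0.00 m³/s; ΣQ_DR = 67.50 m³/s.
V = ΣQ_DR · Δt = 67.50 × 3600 s = 2.430 × 10^5 m³.
Over A = 7.23 km², depth = V / A = 33.6 mm.

d ≈ 33.6 mm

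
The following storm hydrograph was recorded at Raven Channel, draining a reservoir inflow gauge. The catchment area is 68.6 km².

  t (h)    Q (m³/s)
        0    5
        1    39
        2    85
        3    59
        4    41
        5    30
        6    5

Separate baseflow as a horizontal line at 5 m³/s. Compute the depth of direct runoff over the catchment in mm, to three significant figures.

d ≈ 12.0 mm

Direct runoff: 0.0, 34.0, 80.0, 54.0, 36.0, 25.0, 0.0 m³/s; ΣQ_DR = 229.0 m³/s.
V = ΣQ_DR · Δt = 229.0 × 3600 s = 8.244 × 10^5 m³.
Over A = 68.6 km², depth = V / A = 12.0 mm.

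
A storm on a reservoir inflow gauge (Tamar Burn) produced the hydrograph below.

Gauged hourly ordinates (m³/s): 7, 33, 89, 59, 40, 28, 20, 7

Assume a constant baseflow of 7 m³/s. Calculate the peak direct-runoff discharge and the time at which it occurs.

Q_p = 82.0 m³/s at t = 2 h

Subtracting baseflow gives direct-runoff ordinates: 0.0, 26.0, 82.0, 52.0, 33.0, 21.0, 13.0, 0.0 m³/s.
The maximum is 82.0 m³/s, occurring at the reading for t = 2 h.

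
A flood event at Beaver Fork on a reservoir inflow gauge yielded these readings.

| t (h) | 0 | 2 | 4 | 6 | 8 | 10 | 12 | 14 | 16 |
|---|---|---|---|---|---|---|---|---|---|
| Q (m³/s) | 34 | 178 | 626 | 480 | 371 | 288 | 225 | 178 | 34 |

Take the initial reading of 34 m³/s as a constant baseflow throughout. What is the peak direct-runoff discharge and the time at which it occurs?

Subtracting baseflow gives direct-runoff ordinates: 0.0, 144.0, 592.0, 446.0, 337.0, 254.0, 191.0, 144.0, 0.0 m³/s.
The maximum is 592.0 m³/s, occurring at the reading for t = 4 h.

Q_p = 592.0 m³/s at t = 4 h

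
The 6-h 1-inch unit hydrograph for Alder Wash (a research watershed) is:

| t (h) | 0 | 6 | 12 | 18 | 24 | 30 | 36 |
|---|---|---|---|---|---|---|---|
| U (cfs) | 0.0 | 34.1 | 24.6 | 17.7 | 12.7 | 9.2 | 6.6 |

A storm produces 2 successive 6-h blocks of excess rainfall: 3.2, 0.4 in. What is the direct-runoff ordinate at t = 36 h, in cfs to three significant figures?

By discrete convolution, Q_j = Σ (P_i / 1 in) · U_{j−i}.
At t = 36 h (j=6): Q = (3.2/1)·6.6 + (0.4/1)·9.2 = 24.8 cfs.

Q ≈ 24.8 cfs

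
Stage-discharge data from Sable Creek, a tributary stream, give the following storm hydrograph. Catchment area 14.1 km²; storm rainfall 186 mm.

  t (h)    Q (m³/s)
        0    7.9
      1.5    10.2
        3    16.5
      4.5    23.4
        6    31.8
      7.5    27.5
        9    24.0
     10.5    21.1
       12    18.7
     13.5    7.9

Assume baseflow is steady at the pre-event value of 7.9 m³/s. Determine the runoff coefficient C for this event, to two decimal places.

ΣQ_DR = 110.0 m³/s; V = ΣQ_DR·Δt = 5.940 × 10^5 m³.
Runoff depth d = V / A = 42.13 mm.
C = d / P = 42.13 / 186 = 0.23.

C ≈ 0.23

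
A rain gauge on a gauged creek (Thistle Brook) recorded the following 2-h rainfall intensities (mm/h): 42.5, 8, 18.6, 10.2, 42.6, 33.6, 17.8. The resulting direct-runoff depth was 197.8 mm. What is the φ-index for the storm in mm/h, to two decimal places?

φ ≈ 11.24 mm/h

Only the 5 blocks with intensity above φ contribute runoff: 42.5, 18.6, 42.6, 33.6, 17.8 mm/h.
Σ(I−φ)·Δt = d  ⇒  (42.5+18.6+42.6+33.6+17.8 − 5φ)·2 = 197.8
φ = (155.1 − 197.8/2) / 5 = 11.24 mm/h.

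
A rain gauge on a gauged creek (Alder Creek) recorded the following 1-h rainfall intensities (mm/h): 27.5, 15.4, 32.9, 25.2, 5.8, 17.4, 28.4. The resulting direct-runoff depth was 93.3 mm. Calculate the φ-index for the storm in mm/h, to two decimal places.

φ ≈ 8.92 mm/h

Only the 6 blocks with intensity above φ contribute runoff: 27.5, 15.4, 32.9, 25.2, 17.4, 28.4 mm/h.
Σ(I−φ)·Δt = d  ⇒  (27.5+15.4+32.9+25.2+17.4+28.4 − 6φ)·1 = 93.3
φ = (146.8 − 93.3/1) / 6 = 8.92 mm/h.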